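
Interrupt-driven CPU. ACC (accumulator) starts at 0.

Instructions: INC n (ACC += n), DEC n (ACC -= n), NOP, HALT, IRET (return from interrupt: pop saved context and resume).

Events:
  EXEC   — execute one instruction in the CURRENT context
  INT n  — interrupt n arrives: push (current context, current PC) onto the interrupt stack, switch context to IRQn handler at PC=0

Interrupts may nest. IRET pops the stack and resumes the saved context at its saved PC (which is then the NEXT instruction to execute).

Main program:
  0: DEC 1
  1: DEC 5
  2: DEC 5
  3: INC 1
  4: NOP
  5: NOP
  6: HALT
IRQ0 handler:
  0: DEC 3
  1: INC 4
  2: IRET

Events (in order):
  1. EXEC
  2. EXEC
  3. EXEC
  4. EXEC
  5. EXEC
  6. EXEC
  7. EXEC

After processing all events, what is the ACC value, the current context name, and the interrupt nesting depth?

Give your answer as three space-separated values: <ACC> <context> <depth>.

Event 1 (EXEC): [MAIN] PC=0: DEC 1 -> ACC=-1
Event 2 (EXEC): [MAIN] PC=1: DEC 5 -> ACC=-6
Event 3 (EXEC): [MAIN] PC=2: DEC 5 -> ACC=-11
Event 4 (EXEC): [MAIN] PC=3: INC 1 -> ACC=-10
Event 5 (EXEC): [MAIN] PC=4: NOP
Event 6 (EXEC): [MAIN] PC=5: NOP
Event 7 (EXEC): [MAIN] PC=6: HALT

Answer: -10 MAIN 0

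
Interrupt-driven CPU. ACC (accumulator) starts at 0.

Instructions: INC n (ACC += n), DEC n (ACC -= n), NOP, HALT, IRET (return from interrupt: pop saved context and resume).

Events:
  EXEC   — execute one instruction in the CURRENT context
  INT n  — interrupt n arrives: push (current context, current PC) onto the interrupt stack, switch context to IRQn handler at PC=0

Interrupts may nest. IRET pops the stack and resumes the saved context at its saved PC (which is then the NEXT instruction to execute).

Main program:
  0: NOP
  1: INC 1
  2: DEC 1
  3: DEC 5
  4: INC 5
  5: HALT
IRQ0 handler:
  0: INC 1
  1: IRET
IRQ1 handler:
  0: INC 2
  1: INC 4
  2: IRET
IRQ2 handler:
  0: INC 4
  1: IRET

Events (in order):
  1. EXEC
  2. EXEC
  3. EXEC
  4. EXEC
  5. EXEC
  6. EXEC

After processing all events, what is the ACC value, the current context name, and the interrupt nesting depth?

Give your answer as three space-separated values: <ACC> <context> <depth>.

Answer: 0 MAIN 0

Derivation:
Event 1 (EXEC): [MAIN] PC=0: NOP
Event 2 (EXEC): [MAIN] PC=1: INC 1 -> ACC=1
Event 3 (EXEC): [MAIN] PC=2: DEC 1 -> ACC=0
Event 4 (EXEC): [MAIN] PC=3: DEC 5 -> ACC=-5
Event 5 (EXEC): [MAIN] PC=4: INC 5 -> ACC=0
Event 6 (EXEC): [MAIN] PC=5: HALT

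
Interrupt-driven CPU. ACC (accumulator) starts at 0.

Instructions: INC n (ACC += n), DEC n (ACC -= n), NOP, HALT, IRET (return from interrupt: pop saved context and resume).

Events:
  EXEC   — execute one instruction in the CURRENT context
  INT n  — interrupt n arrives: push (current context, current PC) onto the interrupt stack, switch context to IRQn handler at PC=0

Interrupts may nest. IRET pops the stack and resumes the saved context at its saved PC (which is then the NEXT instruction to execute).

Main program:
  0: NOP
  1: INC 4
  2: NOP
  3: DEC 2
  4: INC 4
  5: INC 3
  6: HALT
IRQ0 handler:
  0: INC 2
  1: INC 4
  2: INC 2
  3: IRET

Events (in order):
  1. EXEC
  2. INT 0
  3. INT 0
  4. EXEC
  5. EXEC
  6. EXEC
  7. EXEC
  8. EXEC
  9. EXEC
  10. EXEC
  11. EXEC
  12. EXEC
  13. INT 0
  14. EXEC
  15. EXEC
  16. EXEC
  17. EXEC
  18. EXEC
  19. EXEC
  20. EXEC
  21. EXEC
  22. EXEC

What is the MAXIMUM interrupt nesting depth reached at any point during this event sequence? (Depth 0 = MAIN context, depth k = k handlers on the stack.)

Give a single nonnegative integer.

Answer: 2

Derivation:
Event 1 (EXEC): [MAIN] PC=0: NOP [depth=0]
Event 2 (INT 0): INT 0 arrives: push (MAIN, PC=1), enter IRQ0 at PC=0 (depth now 1) [depth=1]
Event 3 (INT 0): INT 0 arrives: push (IRQ0, PC=0), enter IRQ0 at PC=0 (depth now 2) [depth=2]
Event 4 (EXEC): [IRQ0] PC=0: INC 2 -> ACC=2 [depth=2]
Event 5 (EXEC): [IRQ0] PC=1: INC 4 -> ACC=6 [depth=2]
Event 6 (EXEC): [IRQ0] PC=2: INC 2 -> ACC=8 [depth=2]
Event 7 (EXEC): [IRQ0] PC=3: IRET -> resume IRQ0 at PC=0 (depth now 1) [depth=1]
Event 8 (EXEC): [IRQ0] PC=0: INC 2 -> ACC=10 [depth=1]
Event 9 (EXEC): [IRQ0] PC=1: INC 4 -> ACC=14 [depth=1]
Event 10 (EXEC): [IRQ0] PC=2: INC 2 -> ACC=16 [depth=1]
Event 11 (EXEC): [IRQ0] PC=3: IRET -> resume MAIN at PC=1 (depth now 0) [depth=0]
Event 12 (EXEC): [MAIN] PC=1: INC 4 -> ACC=20 [depth=0]
Event 13 (INT 0): INT 0 arrives: push (MAIN, PC=2), enter IRQ0 at PC=0 (depth now 1) [depth=1]
Event 14 (EXEC): [IRQ0] PC=0: INC 2 -> ACC=22 [depth=1]
Event 15 (EXEC): [IRQ0] PC=1: INC 4 -> ACC=26 [depth=1]
Event 16 (EXEC): [IRQ0] PC=2: INC 2 -> ACC=28 [depth=1]
Event 17 (EXEC): [IRQ0] PC=3: IRET -> resume MAIN at PC=2 (depth now 0) [depth=0]
Event 18 (EXEC): [MAIN] PC=2: NOP [depth=0]
Event 19 (EXEC): [MAIN] PC=3: DEC 2 -> ACC=26 [depth=0]
Event 20 (EXEC): [MAIN] PC=4: INC 4 -> ACC=30 [depth=0]
Event 21 (EXEC): [MAIN] PC=5: INC 3 -> ACC=33 [depth=0]
Event 22 (EXEC): [MAIN] PC=6: HALT [depth=0]
Max depth observed: 2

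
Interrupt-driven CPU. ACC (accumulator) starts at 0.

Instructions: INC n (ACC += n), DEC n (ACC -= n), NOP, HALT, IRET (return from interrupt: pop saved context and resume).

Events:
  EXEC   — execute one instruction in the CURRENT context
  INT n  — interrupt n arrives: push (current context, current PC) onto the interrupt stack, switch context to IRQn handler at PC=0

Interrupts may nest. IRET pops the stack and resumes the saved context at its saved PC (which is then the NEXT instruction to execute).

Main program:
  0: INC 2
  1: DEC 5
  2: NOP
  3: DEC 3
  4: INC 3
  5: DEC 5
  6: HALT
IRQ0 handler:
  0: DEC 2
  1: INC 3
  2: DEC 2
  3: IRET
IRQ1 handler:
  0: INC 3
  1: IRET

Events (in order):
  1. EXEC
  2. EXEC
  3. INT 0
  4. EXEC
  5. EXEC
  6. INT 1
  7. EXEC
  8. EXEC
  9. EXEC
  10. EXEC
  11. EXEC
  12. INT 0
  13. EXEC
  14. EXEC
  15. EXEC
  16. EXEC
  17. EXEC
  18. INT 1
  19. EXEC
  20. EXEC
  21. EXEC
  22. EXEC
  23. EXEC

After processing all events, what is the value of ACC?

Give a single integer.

Event 1 (EXEC): [MAIN] PC=0: INC 2 -> ACC=2
Event 2 (EXEC): [MAIN] PC=1: DEC 5 -> ACC=-3
Event 3 (INT 0): INT 0 arrives: push (MAIN, PC=2), enter IRQ0 at PC=0 (depth now 1)
Event 4 (EXEC): [IRQ0] PC=0: DEC 2 -> ACC=-5
Event 5 (EXEC): [IRQ0] PC=1: INC 3 -> ACC=-2
Event 6 (INT 1): INT 1 arrives: push (IRQ0, PC=2), enter IRQ1 at PC=0 (depth now 2)
Event 7 (EXEC): [IRQ1] PC=0: INC 3 -> ACC=1
Event 8 (EXEC): [IRQ1] PC=1: IRET -> resume IRQ0 at PC=2 (depth now 1)
Event 9 (EXEC): [IRQ0] PC=2: DEC 2 -> ACC=-1
Event 10 (EXEC): [IRQ0] PC=3: IRET -> resume MAIN at PC=2 (depth now 0)
Event 11 (EXEC): [MAIN] PC=2: NOP
Event 12 (INT 0): INT 0 arrives: push (MAIN, PC=3), enter IRQ0 at PC=0 (depth now 1)
Event 13 (EXEC): [IRQ0] PC=0: DEC 2 -> ACC=-3
Event 14 (EXEC): [IRQ0] PC=1: INC 3 -> ACC=0
Event 15 (EXEC): [IRQ0] PC=2: DEC 2 -> ACC=-2
Event 16 (EXEC): [IRQ0] PC=3: IRET -> resume MAIN at PC=3 (depth now 0)
Event 17 (EXEC): [MAIN] PC=3: DEC 3 -> ACC=-5
Event 18 (INT 1): INT 1 arrives: push (MAIN, PC=4), enter IRQ1 at PC=0 (depth now 1)
Event 19 (EXEC): [IRQ1] PC=0: INC 3 -> ACC=-2
Event 20 (EXEC): [IRQ1] PC=1: IRET -> resume MAIN at PC=4 (depth now 0)
Event 21 (EXEC): [MAIN] PC=4: INC 3 -> ACC=1
Event 22 (EXEC): [MAIN] PC=5: DEC 5 -> ACC=-4
Event 23 (EXEC): [MAIN] PC=6: HALT

Answer: -4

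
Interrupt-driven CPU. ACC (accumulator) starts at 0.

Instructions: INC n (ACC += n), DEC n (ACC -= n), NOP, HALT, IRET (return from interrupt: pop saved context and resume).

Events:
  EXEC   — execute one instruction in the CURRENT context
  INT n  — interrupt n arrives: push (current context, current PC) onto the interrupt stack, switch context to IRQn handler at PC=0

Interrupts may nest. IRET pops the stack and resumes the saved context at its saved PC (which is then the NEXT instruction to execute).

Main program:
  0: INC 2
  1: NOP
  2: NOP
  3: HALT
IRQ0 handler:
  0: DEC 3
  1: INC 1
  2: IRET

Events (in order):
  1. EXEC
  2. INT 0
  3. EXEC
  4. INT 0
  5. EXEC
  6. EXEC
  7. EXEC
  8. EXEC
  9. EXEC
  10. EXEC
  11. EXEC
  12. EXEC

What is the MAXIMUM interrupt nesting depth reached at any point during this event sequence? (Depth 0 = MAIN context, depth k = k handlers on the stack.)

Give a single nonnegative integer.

Answer: 2

Derivation:
Event 1 (EXEC): [MAIN] PC=0: INC 2 -> ACC=2 [depth=0]
Event 2 (INT 0): INT 0 arrives: push (MAIN, PC=1), enter IRQ0 at PC=0 (depth now 1) [depth=1]
Event 3 (EXEC): [IRQ0] PC=0: DEC 3 -> ACC=-1 [depth=1]
Event 4 (INT 0): INT 0 arrives: push (IRQ0, PC=1), enter IRQ0 at PC=0 (depth now 2) [depth=2]
Event 5 (EXEC): [IRQ0] PC=0: DEC 3 -> ACC=-4 [depth=2]
Event 6 (EXEC): [IRQ0] PC=1: INC 1 -> ACC=-3 [depth=2]
Event 7 (EXEC): [IRQ0] PC=2: IRET -> resume IRQ0 at PC=1 (depth now 1) [depth=1]
Event 8 (EXEC): [IRQ0] PC=1: INC 1 -> ACC=-2 [depth=1]
Event 9 (EXEC): [IRQ0] PC=2: IRET -> resume MAIN at PC=1 (depth now 0) [depth=0]
Event 10 (EXEC): [MAIN] PC=1: NOP [depth=0]
Event 11 (EXEC): [MAIN] PC=2: NOP [depth=0]
Event 12 (EXEC): [MAIN] PC=3: HALT [depth=0]
Max depth observed: 2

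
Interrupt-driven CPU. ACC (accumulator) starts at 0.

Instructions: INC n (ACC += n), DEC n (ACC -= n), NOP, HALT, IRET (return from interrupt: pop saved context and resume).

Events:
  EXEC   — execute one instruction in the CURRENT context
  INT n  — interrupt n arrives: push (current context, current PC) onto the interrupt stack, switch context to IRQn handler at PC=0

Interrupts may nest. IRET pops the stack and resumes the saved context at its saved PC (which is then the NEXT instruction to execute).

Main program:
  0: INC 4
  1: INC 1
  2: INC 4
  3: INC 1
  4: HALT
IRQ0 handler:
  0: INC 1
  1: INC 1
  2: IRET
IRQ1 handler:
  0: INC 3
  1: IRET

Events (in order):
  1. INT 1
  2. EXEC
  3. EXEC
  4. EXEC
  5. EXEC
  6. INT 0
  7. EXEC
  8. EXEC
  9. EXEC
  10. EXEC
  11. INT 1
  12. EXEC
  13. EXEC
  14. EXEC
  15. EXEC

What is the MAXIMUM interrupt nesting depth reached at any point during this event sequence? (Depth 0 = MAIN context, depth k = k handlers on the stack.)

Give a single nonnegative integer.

Answer: 1

Derivation:
Event 1 (INT 1): INT 1 arrives: push (MAIN, PC=0), enter IRQ1 at PC=0 (depth now 1) [depth=1]
Event 2 (EXEC): [IRQ1] PC=0: INC 3 -> ACC=3 [depth=1]
Event 3 (EXEC): [IRQ1] PC=1: IRET -> resume MAIN at PC=0 (depth now 0) [depth=0]
Event 4 (EXEC): [MAIN] PC=0: INC 4 -> ACC=7 [depth=0]
Event 5 (EXEC): [MAIN] PC=1: INC 1 -> ACC=8 [depth=0]
Event 6 (INT 0): INT 0 arrives: push (MAIN, PC=2), enter IRQ0 at PC=0 (depth now 1) [depth=1]
Event 7 (EXEC): [IRQ0] PC=0: INC 1 -> ACC=9 [depth=1]
Event 8 (EXEC): [IRQ0] PC=1: INC 1 -> ACC=10 [depth=1]
Event 9 (EXEC): [IRQ0] PC=2: IRET -> resume MAIN at PC=2 (depth now 0) [depth=0]
Event 10 (EXEC): [MAIN] PC=2: INC 4 -> ACC=14 [depth=0]
Event 11 (INT 1): INT 1 arrives: push (MAIN, PC=3), enter IRQ1 at PC=0 (depth now 1) [depth=1]
Event 12 (EXEC): [IRQ1] PC=0: INC 3 -> ACC=17 [depth=1]
Event 13 (EXEC): [IRQ1] PC=1: IRET -> resume MAIN at PC=3 (depth now 0) [depth=0]
Event 14 (EXEC): [MAIN] PC=3: INC 1 -> ACC=18 [depth=0]
Event 15 (EXEC): [MAIN] PC=4: HALT [depth=0]
Max depth observed: 1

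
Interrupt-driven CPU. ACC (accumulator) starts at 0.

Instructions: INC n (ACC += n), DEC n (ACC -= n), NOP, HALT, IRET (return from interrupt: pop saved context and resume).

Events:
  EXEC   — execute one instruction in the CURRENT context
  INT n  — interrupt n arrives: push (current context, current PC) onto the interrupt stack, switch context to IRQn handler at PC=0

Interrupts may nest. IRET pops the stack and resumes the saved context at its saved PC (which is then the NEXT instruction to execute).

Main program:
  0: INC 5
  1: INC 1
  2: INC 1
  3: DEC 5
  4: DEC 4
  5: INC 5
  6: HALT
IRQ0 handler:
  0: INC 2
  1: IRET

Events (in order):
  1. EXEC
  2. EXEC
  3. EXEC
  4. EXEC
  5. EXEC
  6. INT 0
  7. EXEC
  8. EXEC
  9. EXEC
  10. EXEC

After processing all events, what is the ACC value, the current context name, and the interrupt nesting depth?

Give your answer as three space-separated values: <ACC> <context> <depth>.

Event 1 (EXEC): [MAIN] PC=0: INC 5 -> ACC=5
Event 2 (EXEC): [MAIN] PC=1: INC 1 -> ACC=6
Event 3 (EXEC): [MAIN] PC=2: INC 1 -> ACC=7
Event 4 (EXEC): [MAIN] PC=3: DEC 5 -> ACC=2
Event 5 (EXEC): [MAIN] PC=4: DEC 4 -> ACC=-2
Event 6 (INT 0): INT 0 arrives: push (MAIN, PC=5), enter IRQ0 at PC=0 (depth now 1)
Event 7 (EXEC): [IRQ0] PC=0: INC 2 -> ACC=0
Event 8 (EXEC): [IRQ0] PC=1: IRET -> resume MAIN at PC=5 (depth now 0)
Event 9 (EXEC): [MAIN] PC=5: INC 5 -> ACC=5
Event 10 (EXEC): [MAIN] PC=6: HALT

Answer: 5 MAIN 0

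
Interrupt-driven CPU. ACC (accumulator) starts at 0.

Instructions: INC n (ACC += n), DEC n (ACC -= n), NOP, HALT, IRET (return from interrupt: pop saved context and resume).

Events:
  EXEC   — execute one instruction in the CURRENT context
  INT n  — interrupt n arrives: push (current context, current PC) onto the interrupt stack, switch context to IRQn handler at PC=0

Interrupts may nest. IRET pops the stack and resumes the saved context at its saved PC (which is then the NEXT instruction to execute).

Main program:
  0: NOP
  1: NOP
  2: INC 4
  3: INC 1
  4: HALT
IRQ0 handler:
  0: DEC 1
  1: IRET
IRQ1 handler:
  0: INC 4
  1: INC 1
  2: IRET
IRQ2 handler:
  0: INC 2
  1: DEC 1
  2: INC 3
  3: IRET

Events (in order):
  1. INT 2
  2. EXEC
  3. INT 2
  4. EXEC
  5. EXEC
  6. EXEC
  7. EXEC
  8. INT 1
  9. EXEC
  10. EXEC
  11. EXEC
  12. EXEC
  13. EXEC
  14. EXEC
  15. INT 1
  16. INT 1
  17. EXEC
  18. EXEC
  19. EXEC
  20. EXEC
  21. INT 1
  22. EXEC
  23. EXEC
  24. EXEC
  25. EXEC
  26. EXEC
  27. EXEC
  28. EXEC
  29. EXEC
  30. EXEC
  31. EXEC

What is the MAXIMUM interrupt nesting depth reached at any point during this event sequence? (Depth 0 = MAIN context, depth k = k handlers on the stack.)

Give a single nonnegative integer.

Answer: 2

Derivation:
Event 1 (INT 2): INT 2 arrives: push (MAIN, PC=0), enter IRQ2 at PC=0 (depth now 1) [depth=1]
Event 2 (EXEC): [IRQ2] PC=0: INC 2 -> ACC=2 [depth=1]
Event 3 (INT 2): INT 2 arrives: push (IRQ2, PC=1), enter IRQ2 at PC=0 (depth now 2) [depth=2]
Event 4 (EXEC): [IRQ2] PC=0: INC 2 -> ACC=4 [depth=2]
Event 5 (EXEC): [IRQ2] PC=1: DEC 1 -> ACC=3 [depth=2]
Event 6 (EXEC): [IRQ2] PC=2: INC 3 -> ACC=6 [depth=2]
Event 7 (EXEC): [IRQ2] PC=3: IRET -> resume IRQ2 at PC=1 (depth now 1) [depth=1]
Event 8 (INT 1): INT 1 arrives: push (IRQ2, PC=1), enter IRQ1 at PC=0 (depth now 2) [depth=2]
Event 9 (EXEC): [IRQ1] PC=0: INC 4 -> ACC=10 [depth=2]
Event 10 (EXEC): [IRQ1] PC=1: INC 1 -> ACC=11 [depth=2]
Event 11 (EXEC): [IRQ1] PC=2: IRET -> resume IRQ2 at PC=1 (depth now 1) [depth=1]
Event 12 (EXEC): [IRQ2] PC=1: DEC 1 -> ACC=10 [depth=1]
Event 13 (EXEC): [IRQ2] PC=2: INC 3 -> ACC=13 [depth=1]
Event 14 (EXEC): [IRQ2] PC=3: IRET -> resume MAIN at PC=0 (depth now 0) [depth=0]
Event 15 (INT 1): INT 1 arrives: push (MAIN, PC=0), enter IRQ1 at PC=0 (depth now 1) [depth=1]
Event 16 (INT 1): INT 1 arrives: push (IRQ1, PC=0), enter IRQ1 at PC=0 (depth now 2) [depth=2]
Event 17 (EXEC): [IRQ1] PC=0: INC 4 -> ACC=17 [depth=2]
Event 18 (EXEC): [IRQ1] PC=1: INC 1 -> ACC=18 [depth=2]
Event 19 (EXEC): [IRQ1] PC=2: IRET -> resume IRQ1 at PC=0 (depth now 1) [depth=1]
Event 20 (EXEC): [IRQ1] PC=0: INC 4 -> ACC=22 [depth=1]
Event 21 (INT 1): INT 1 arrives: push (IRQ1, PC=1), enter IRQ1 at PC=0 (depth now 2) [depth=2]
Event 22 (EXEC): [IRQ1] PC=0: INC 4 -> ACC=26 [depth=2]
Event 23 (EXEC): [IRQ1] PC=1: INC 1 -> ACC=27 [depth=2]
Event 24 (EXEC): [IRQ1] PC=2: IRET -> resume IRQ1 at PC=1 (depth now 1) [depth=1]
Event 25 (EXEC): [IRQ1] PC=1: INC 1 -> ACC=28 [depth=1]
Event 26 (EXEC): [IRQ1] PC=2: IRET -> resume MAIN at PC=0 (depth now 0) [depth=0]
Event 27 (EXEC): [MAIN] PC=0: NOP [depth=0]
Event 28 (EXEC): [MAIN] PC=1: NOP [depth=0]
Event 29 (EXEC): [MAIN] PC=2: INC 4 -> ACC=32 [depth=0]
Event 30 (EXEC): [MAIN] PC=3: INC 1 -> ACC=33 [depth=0]
Event 31 (EXEC): [MAIN] PC=4: HALT [depth=0]
Max depth observed: 2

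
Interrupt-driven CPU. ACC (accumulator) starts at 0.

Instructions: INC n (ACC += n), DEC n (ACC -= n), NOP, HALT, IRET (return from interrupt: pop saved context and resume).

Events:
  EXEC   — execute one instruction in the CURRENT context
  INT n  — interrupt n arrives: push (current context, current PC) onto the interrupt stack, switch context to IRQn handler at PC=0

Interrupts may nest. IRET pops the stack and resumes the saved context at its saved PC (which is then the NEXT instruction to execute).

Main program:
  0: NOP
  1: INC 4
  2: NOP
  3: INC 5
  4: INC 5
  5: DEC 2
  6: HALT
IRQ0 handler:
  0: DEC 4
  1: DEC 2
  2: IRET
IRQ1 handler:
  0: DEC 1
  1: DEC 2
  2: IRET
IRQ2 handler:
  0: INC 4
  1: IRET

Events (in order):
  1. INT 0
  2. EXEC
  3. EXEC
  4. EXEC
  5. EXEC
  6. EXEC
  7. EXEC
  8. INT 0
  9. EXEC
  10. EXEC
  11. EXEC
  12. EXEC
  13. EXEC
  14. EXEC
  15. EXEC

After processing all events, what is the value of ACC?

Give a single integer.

Answer: 0

Derivation:
Event 1 (INT 0): INT 0 arrives: push (MAIN, PC=0), enter IRQ0 at PC=0 (depth now 1)
Event 2 (EXEC): [IRQ0] PC=0: DEC 4 -> ACC=-4
Event 3 (EXEC): [IRQ0] PC=1: DEC 2 -> ACC=-6
Event 4 (EXEC): [IRQ0] PC=2: IRET -> resume MAIN at PC=0 (depth now 0)
Event 5 (EXEC): [MAIN] PC=0: NOP
Event 6 (EXEC): [MAIN] PC=1: INC 4 -> ACC=-2
Event 7 (EXEC): [MAIN] PC=2: NOP
Event 8 (INT 0): INT 0 arrives: push (MAIN, PC=3), enter IRQ0 at PC=0 (depth now 1)
Event 9 (EXEC): [IRQ0] PC=0: DEC 4 -> ACC=-6
Event 10 (EXEC): [IRQ0] PC=1: DEC 2 -> ACC=-8
Event 11 (EXEC): [IRQ0] PC=2: IRET -> resume MAIN at PC=3 (depth now 0)
Event 12 (EXEC): [MAIN] PC=3: INC 5 -> ACC=-3
Event 13 (EXEC): [MAIN] PC=4: INC 5 -> ACC=2
Event 14 (EXEC): [MAIN] PC=5: DEC 2 -> ACC=0
Event 15 (EXEC): [MAIN] PC=6: HALT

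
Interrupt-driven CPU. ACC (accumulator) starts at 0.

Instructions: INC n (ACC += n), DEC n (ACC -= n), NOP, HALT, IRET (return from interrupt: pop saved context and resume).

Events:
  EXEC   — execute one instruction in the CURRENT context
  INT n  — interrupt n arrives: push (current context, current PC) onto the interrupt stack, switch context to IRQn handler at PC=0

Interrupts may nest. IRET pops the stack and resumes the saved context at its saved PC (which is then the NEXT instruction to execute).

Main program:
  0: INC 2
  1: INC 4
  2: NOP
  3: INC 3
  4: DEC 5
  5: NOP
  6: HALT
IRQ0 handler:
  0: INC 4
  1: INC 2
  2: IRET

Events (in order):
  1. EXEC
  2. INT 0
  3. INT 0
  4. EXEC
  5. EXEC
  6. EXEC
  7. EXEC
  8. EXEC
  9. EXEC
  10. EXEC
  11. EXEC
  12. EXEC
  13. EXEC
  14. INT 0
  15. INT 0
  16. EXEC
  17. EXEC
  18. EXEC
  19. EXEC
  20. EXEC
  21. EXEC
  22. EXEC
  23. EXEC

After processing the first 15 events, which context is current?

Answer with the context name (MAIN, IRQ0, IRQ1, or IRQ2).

Answer: IRQ0

Derivation:
Event 1 (EXEC): [MAIN] PC=0: INC 2 -> ACC=2
Event 2 (INT 0): INT 0 arrives: push (MAIN, PC=1), enter IRQ0 at PC=0 (depth now 1)
Event 3 (INT 0): INT 0 arrives: push (IRQ0, PC=0), enter IRQ0 at PC=0 (depth now 2)
Event 4 (EXEC): [IRQ0] PC=0: INC 4 -> ACC=6
Event 5 (EXEC): [IRQ0] PC=1: INC 2 -> ACC=8
Event 6 (EXEC): [IRQ0] PC=2: IRET -> resume IRQ0 at PC=0 (depth now 1)
Event 7 (EXEC): [IRQ0] PC=0: INC 4 -> ACC=12
Event 8 (EXEC): [IRQ0] PC=1: INC 2 -> ACC=14
Event 9 (EXEC): [IRQ0] PC=2: IRET -> resume MAIN at PC=1 (depth now 0)
Event 10 (EXEC): [MAIN] PC=1: INC 4 -> ACC=18
Event 11 (EXEC): [MAIN] PC=2: NOP
Event 12 (EXEC): [MAIN] PC=3: INC 3 -> ACC=21
Event 13 (EXEC): [MAIN] PC=4: DEC 5 -> ACC=16
Event 14 (INT 0): INT 0 arrives: push (MAIN, PC=5), enter IRQ0 at PC=0 (depth now 1)
Event 15 (INT 0): INT 0 arrives: push (IRQ0, PC=0), enter IRQ0 at PC=0 (depth now 2)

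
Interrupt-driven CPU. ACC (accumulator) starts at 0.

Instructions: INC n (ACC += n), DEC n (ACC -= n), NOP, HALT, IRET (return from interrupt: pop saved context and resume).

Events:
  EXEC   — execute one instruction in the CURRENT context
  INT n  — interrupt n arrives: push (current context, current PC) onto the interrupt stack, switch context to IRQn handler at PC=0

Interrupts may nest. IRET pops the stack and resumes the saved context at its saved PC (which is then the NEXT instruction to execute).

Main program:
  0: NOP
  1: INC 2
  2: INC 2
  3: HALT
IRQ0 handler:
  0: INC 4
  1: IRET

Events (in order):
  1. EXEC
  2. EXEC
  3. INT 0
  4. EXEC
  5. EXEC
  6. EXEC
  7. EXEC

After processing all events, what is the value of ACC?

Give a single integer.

Event 1 (EXEC): [MAIN] PC=0: NOP
Event 2 (EXEC): [MAIN] PC=1: INC 2 -> ACC=2
Event 3 (INT 0): INT 0 arrives: push (MAIN, PC=2), enter IRQ0 at PC=0 (depth now 1)
Event 4 (EXEC): [IRQ0] PC=0: INC 4 -> ACC=6
Event 5 (EXEC): [IRQ0] PC=1: IRET -> resume MAIN at PC=2 (depth now 0)
Event 6 (EXEC): [MAIN] PC=2: INC 2 -> ACC=8
Event 7 (EXEC): [MAIN] PC=3: HALT

Answer: 8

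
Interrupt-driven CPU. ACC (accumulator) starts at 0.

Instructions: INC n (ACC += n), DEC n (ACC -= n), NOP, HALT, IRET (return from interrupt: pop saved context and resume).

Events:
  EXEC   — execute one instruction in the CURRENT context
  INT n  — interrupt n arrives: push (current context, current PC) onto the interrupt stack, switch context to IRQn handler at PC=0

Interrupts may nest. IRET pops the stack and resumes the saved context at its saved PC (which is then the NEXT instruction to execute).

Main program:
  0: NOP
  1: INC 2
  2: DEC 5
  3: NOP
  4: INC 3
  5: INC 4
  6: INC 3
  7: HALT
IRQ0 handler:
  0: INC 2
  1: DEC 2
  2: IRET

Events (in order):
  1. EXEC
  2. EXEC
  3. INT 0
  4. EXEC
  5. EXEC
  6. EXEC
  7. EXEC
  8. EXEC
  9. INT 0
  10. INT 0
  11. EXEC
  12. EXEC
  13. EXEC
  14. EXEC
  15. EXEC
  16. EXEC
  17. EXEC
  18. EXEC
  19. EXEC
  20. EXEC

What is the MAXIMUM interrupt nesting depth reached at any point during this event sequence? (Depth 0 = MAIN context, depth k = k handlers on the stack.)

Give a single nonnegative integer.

Answer: 2

Derivation:
Event 1 (EXEC): [MAIN] PC=0: NOP [depth=0]
Event 2 (EXEC): [MAIN] PC=1: INC 2 -> ACC=2 [depth=0]
Event 3 (INT 0): INT 0 arrives: push (MAIN, PC=2), enter IRQ0 at PC=0 (depth now 1) [depth=1]
Event 4 (EXEC): [IRQ0] PC=0: INC 2 -> ACC=4 [depth=1]
Event 5 (EXEC): [IRQ0] PC=1: DEC 2 -> ACC=2 [depth=1]
Event 6 (EXEC): [IRQ0] PC=2: IRET -> resume MAIN at PC=2 (depth now 0) [depth=0]
Event 7 (EXEC): [MAIN] PC=2: DEC 5 -> ACC=-3 [depth=0]
Event 8 (EXEC): [MAIN] PC=3: NOP [depth=0]
Event 9 (INT 0): INT 0 arrives: push (MAIN, PC=4), enter IRQ0 at PC=0 (depth now 1) [depth=1]
Event 10 (INT 0): INT 0 arrives: push (IRQ0, PC=0), enter IRQ0 at PC=0 (depth now 2) [depth=2]
Event 11 (EXEC): [IRQ0] PC=0: INC 2 -> ACC=-1 [depth=2]
Event 12 (EXEC): [IRQ0] PC=1: DEC 2 -> ACC=-3 [depth=2]
Event 13 (EXEC): [IRQ0] PC=2: IRET -> resume IRQ0 at PC=0 (depth now 1) [depth=1]
Event 14 (EXEC): [IRQ0] PC=0: INC 2 -> ACC=-1 [depth=1]
Event 15 (EXEC): [IRQ0] PC=1: DEC 2 -> ACC=-3 [depth=1]
Event 16 (EXEC): [IRQ0] PC=2: IRET -> resume MAIN at PC=4 (depth now 0) [depth=0]
Event 17 (EXEC): [MAIN] PC=4: INC 3 -> ACC=0 [depth=0]
Event 18 (EXEC): [MAIN] PC=5: INC 4 -> ACC=4 [depth=0]
Event 19 (EXEC): [MAIN] PC=6: INC 3 -> ACC=7 [depth=0]
Event 20 (EXEC): [MAIN] PC=7: HALT [depth=0]
Max depth observed: 2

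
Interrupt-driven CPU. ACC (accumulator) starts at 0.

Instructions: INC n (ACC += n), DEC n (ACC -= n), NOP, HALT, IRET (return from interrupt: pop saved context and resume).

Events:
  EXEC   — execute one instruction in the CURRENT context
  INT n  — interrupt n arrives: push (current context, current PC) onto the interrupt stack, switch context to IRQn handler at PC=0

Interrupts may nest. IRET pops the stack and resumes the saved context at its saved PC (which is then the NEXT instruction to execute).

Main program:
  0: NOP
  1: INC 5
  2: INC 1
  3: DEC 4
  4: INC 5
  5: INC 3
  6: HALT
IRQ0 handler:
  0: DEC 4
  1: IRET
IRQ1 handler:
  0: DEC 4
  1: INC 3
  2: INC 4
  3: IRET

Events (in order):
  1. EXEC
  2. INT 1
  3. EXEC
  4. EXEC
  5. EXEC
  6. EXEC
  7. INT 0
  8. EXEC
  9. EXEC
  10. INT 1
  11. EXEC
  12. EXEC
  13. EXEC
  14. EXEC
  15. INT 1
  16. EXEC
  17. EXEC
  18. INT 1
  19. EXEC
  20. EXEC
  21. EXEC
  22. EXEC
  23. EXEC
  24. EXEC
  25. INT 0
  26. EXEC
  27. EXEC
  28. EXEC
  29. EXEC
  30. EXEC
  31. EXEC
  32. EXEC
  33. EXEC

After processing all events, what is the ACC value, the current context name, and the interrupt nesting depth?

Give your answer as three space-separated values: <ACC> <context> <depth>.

Event 1 (EXEC): [MAIN] PC=0: NOP
Event 2 (INT 1): INT 1 arrives: push (MAIN, PC=1), enter IRQ1 at PC=0 (depth now 1)
Event 3 (EXEC): [IRQ1] PC=0: DEC 4 -> ACC=-4
Event 4 (EXEC): [IRQ1] PC=1: INC 3 -> ACC=-1
Event 5 (EXEC): [IRQ1] PC=2: INC 4 -> ACC=3
Event 6 (EXEC): [IRQ1] PC=3: IRET -> resume MAIN at PC=1 (depth now 0)
Event 7 (INT 0): INT 0 arrives: push (MAIN, PC=1), enter IRQ0 at PC=0 (depth now 1)
Event 8 (EXEC): [IRQ0] PC=0: DEC 4 -> ACC=-1
Event 9 (EXEC): [IRQ0] PC=1: IRET -> resume MAIN at PC=1 (depth now 0)
Event 10 (INT 1): INT 1 arrives: push (MAIN, PC=1), enter IRQ1 at PC=0 (depth now 1)
Event 11 (EXEC): [IRQ1] PC=0: DEC 4 -> ACC=-5
Event 12 (EXEC): [IRQ1] PC=1: INC 3 -> ACC=-2
Event 13 (EXEC): [IRQ1] PC=2: INC 4 -> ACC=2
Event 14 (EXEC): [IRQ1] PC=3: IRET -> resume MAIN at PC=1 (depth now 0)
Event 15 (INT 1): INT 1 arrives: push (MAIN, PC=1), enter IRQ1 at PC=0 (depth now 1)
Event 16 (EXEC): [IRQ1] PC=0: DEC 4 -> ACC=-2
Event 17 (EXEC): [IRQ1] PC=1: INC 3 -> ACC=1
Event 18 (INT 1): INT 1 arrives: push (IRQ1, PC=2), enter IRQ1 at PC=0 (depth now 2)
Event 19 (EXEC): [IRQ1] PC=0: DEC 4 -> ACC=-3
Event 20 (EXEC): [IRQ1] PC=1: INC 3 -> ACC=0
Event 21 (EXEC): [IRQ1] PC=2: INC 4 -> ACC=4
Event 22 (EXEC): [IRQ1] PC=3: IRET -> resume IRQ1 at PC=2 (depth now 1)
Event 23 (EXEC): [IRQ1] PC=2: INC 4 -> ACC=8
Event 24 (EXEC): [IRQ1] PC=3: IRET -> resume MAIN at PC=1 (depth now 0)
Event 25 (INT 0): INT 0 arrives: push (MAIN, PC=1), enter IRQ0 at PC=0 (depth now 1)
Event 26 (EXEC): [IRQ0] PC=0: DEC 4 -> ACC=4
Event 27 (EXEC): [IRQ0] PC=1: IRET -> resume MAIN at PC=1 (depth now 0)
Event 28 (EXEC): [MAIN] PC=1: INC 5 -> ACC=9
Event 29 (EXEC): [MAIN] PC=2: INC 1 -> ACC=10
Event 30 (EXEC): [MAIN] PC=3: DEC 4 -> ACC=6
Event 31 (EXEC): [MAIN] PC=4: INC 5 -> ACC=11
Event 32 (EXEC): [MAIN] PC=5: INC 3 -> ACC=14
Event 33 (EXEC): [MAIN] PC=6: HALT

Answer: 14 MAIN 0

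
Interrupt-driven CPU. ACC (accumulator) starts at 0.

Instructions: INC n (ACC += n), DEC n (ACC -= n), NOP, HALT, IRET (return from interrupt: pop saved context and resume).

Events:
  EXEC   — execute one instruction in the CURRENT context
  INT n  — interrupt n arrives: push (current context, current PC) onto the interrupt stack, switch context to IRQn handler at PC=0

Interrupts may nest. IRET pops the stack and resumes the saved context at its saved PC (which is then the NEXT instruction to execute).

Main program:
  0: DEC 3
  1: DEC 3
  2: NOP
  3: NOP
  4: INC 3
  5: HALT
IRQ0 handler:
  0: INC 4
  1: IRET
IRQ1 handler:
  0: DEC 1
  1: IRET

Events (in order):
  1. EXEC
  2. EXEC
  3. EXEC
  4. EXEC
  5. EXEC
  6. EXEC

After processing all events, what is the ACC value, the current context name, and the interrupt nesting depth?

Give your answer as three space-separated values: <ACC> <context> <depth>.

Event 1 (EXEC): [MAIN] PC=0: DEC 3 -> ACC=-3
Event 2 (EXEC): [MAIN] PC=1: DEC 3 -> ACC=-6
Event 3 (EXEC): [MAIN] PC=2: NOP
Event 4 (EXEC): [MAIN] PC=3: NOP
Event 5 (EXEC): [MAIN] PC=4: INC 3 -> ACC=-3
Event 6 (EXEC): [MAIN] PC=5: HALT

Answer: -3 MAIN 0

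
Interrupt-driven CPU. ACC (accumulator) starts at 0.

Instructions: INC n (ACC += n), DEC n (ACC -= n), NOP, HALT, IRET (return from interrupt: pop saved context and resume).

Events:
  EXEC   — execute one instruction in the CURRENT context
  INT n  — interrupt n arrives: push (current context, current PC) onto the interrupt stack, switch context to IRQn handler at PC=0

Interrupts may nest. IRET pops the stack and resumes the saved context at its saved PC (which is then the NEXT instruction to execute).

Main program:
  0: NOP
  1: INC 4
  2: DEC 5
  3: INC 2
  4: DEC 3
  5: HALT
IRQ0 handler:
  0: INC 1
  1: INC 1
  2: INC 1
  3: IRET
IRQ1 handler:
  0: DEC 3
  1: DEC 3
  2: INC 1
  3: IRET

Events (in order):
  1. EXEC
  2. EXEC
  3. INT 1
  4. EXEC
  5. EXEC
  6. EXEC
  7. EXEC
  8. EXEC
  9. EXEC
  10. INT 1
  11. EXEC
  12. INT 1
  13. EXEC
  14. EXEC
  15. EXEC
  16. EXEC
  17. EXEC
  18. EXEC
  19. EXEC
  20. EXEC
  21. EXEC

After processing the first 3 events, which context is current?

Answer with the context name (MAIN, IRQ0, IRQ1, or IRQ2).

Answer: IRQ1

Derivation:
Event 1 (EXEC): [MAIN] PC=0: NOP
Event 2 (EXEC): [MAIN] PC=1: INC 4 -> ACC=4
Event 3 (INT 1): INT 1 arrives: push (MAIN, PC=2), enter IRQ1 at PC=0 (depth now 1)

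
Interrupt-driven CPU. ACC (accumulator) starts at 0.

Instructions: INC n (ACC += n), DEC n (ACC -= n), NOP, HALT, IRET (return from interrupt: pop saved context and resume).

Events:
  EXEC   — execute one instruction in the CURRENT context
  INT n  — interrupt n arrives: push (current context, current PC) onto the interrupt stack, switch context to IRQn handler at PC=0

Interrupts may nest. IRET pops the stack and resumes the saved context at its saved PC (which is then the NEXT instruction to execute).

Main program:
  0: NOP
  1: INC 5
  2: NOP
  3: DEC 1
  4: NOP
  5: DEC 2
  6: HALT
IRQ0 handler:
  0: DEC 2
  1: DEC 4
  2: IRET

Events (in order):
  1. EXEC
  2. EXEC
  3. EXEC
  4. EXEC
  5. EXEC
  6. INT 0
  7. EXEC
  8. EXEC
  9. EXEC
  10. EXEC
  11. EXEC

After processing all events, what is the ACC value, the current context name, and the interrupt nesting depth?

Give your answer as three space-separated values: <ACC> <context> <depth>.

Answer: -4 MAIN 0

Derivation:
Event 1 (EXEC): [MAIN] PC=0: NOP
Event 2 (EXEC): [MAIN] PC=1: INC 5 -> ACC=5
Event 3 (EXEC): [MAIN] PC=2: NOP
Event 4 (EXEC): [MAIN] PC=3: DEC 1 -> ACC=4
Event 5 (EXEC): [MAIN] PC=4: NOP
Event 6 (INT 0): INT 0 arrives: push (MAIN, PC=5), enter IRQ0 at PC=0 (depth now 1)
Event 7 (EXEC): [IRQ0] PC=0: DEC 2 -> ACC=2
Event 8 (EXEC): [IRQ0] PC=1: DEC 4 -> ACC=-2
Event 9 (EXEC): [IRQ0] PC=2: IRET -> resume MAIN at PC=5 (depth now 0)
Event 10 (EXEC): [MAIN] PC=5: DEC 2 -> ACC=-4
Event 11 (EXEC): [MAIN] PC=6: HALT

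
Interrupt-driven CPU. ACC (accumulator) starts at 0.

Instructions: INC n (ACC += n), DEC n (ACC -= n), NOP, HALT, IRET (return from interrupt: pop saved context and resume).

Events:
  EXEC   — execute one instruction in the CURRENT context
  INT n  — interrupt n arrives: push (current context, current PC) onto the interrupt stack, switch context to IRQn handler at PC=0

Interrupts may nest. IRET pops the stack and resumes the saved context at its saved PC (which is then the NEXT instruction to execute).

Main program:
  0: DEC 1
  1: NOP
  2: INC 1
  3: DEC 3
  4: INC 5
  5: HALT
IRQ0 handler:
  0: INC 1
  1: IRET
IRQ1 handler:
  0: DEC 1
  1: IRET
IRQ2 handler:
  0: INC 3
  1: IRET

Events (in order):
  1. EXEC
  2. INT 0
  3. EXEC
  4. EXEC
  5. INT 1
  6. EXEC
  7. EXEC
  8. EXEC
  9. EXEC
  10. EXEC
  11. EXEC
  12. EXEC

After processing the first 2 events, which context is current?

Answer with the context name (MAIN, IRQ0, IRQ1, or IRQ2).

Answer: IRQ0

Derivation:
Event 1 (EXEC): [MAIN] PC=0: DEC 1 -> ACC=-1
Event 2 (INT 0): INT 0 arrives: push (MAIN, PC=1), enter IRQ0 at PC=0 (depth now 1)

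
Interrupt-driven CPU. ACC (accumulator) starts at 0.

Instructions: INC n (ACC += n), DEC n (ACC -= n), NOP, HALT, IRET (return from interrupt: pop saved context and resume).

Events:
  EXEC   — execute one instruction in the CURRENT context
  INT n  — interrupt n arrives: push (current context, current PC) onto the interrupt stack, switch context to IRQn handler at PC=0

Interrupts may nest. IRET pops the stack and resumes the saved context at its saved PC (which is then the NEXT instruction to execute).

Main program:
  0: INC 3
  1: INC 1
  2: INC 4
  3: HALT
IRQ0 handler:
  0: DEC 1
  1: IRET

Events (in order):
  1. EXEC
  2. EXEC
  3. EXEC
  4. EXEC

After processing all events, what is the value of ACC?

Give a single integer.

Answer: 8

Derivation:
Event 1 (EXEC): [MAIN] PC=0: INC 3 -> ACC=3
Event 2 (EXEC): [MAIN] PC=1: INC 1 -> ACC=4
Event 3 (EXEC): [MAIN] PC=2: INC 4 -> ACC=8
Event 4 (EXEC): [MAIN] PC=3: HALT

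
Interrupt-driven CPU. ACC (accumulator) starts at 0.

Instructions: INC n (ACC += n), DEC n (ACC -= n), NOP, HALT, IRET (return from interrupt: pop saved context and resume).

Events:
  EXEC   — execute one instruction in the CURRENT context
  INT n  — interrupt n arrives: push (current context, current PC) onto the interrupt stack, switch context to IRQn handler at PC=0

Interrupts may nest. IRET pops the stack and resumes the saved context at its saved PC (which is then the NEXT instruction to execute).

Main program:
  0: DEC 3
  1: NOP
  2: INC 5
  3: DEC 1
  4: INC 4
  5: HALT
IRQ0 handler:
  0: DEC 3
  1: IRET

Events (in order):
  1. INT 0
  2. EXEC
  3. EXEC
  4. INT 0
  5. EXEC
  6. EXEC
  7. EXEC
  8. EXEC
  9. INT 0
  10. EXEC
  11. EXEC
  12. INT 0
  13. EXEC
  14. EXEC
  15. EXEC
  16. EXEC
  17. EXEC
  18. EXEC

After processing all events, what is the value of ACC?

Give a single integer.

Event 1 (INT 0): INT 0 arrives: push (MAIN, PC=0), enter IRQ0 at PC=0 (depth now 1)
Event 2 (EXEC): [IRQ0] PC=0: DEC 3 -> ACC=-3
Event 3 (EXEC): [IRQ0] PC=1: IRET -> resume MAIN at PC=0 (depth now 0)
Event 4 (INT 0): INT 0 arrives: push (MAIN, PC=0), enter IRQ0 at PC=0 (depth now 1)
Event 5 (EXEC): [IRQ0] PC=0: DEC 3 -> ACC=-6
Event 6 (EXEC): [IRQ0] PC=1: IRET -> resume MAIN at PC=0 (depth now 0)
Event 7 (EXEC): [MAIN] PC=0: DEC 3 -> ACC=-9
Event 8 (EXEC): [MAIN] PC=1: NOP
Event 9 (INT 0): INT 0 arrives: push (MAIN, PC=2), enter IRQ0 at PC=0 (depth now 1)
Event 10 (EXEC): [IRQ0] PC=0: DEC 3 -> ACC=-12
Event 11 (EXEC): [IRQ0] PC=1: IRET -> resume MAIN at PC=2 (depth now 0)
Event 12 (INT 0): INT 0 arrives: push (MAIN, PC=2), enter IRQ0 at PC=0 (depth now 1)
Event 13 (EXEC): [IRQ0] PC=0: DEC 3 -> ACC=-15
Event 14 (EXEC): [IRQ0] PC=1: IRET -> resume MAIN at PC=2 (depth now 0)
Event 15 (EXEC): [MAIN] PC=2: INC 5 -> ACC=-10
Event 16 (EXEC): [MAIN] PC=3: DEC 1 -> ACC=-11
Event 17 (EXEC): [MAIN] PC=4: INC 4 -> ACC=-7
Event 18 (EXEC): [MAIN] PC=5: HALT

Answer: -7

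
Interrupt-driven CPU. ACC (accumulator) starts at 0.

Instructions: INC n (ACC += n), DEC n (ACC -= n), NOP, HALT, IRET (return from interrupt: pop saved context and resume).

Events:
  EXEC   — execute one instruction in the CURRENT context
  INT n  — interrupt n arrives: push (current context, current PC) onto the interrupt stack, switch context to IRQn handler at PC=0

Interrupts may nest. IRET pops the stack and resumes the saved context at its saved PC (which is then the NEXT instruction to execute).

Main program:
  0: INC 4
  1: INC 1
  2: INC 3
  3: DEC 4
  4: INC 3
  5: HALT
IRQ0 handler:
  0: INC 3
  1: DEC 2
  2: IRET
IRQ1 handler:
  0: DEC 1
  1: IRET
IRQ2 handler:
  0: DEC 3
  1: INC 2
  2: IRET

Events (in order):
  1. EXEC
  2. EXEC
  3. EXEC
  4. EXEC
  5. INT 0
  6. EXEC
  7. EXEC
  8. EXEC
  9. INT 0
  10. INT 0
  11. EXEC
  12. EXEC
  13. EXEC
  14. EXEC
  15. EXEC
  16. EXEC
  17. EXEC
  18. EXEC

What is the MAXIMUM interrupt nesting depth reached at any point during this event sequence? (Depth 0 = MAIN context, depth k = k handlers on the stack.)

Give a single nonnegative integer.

Event 1 (EXEC): [MAIN] PC=0: INC 4 -> ACC=4 [depth=0]
Event 2 (EXEC): [MAIN] PC=1: INC 1 -> ACC=5 [depth=0]
Event 3 (EXEC): [MAIN] PC=2: INC 3 -> ACC=8 [depth=0]
Event 4 (EXEC): [MAIN] PC=3: DEC 4 -> ACC=4 [depth=0]
Event 5 (INT 0): INT 0 arrives: push (MAIN, PC=4), enter IRQ0 at PC=0 (depth now 1) [depth=1]
Event 6 (EXEC): [IRQ0] PC=0: INC 3 -> ACC=7 [depth=1]
Event 7 (EXEC): [IRQ0] PC=1: DEC 2 -> ACC=5 [depth=1]
Event 8 (EXEC): [IRQ0] PC=2: IRET -> resume MAIN at PC=4 (depth now 0) [depth=0]
Event 9 (INT 0): INT 0 arrives: push (MAIN, PC=4), enter IRQ0 at PC=0 (depth now 1) [depth=1]
Event 10 (INT 0): INT 0 arrives: push (IRQ0, PC=0), enter IRQ0 at PC=0 (depth now 2) [depth=2]
Event 11 (EXEC): [IRQ0] PC=0: INC 3 -> ACC=8 [depth=2]
Event 12 (EXEC): [IRQ0] PC=1: DEC 2 -> ACC=6 [depth=2]
Event 13 (EXEC): [IRQ0] PC=2: IRET -> resume IRQ0 at PC=0 (depth now 1) [depth=1]
Event 14 (EXEC): [IRQ0] PC=0: INC 3 -> ACC=9 [depth=1]
Event 15 (EXEC): [IRQ0] PC=1: DEC 2 -> ACC=7 [depth=1]
Event 16 (EXEC): [IRQ0] PC=2: IRET -> resume MAIN at PC=4 (depth now 0) [depth=0]
Event 17 (EXEC): [MAIN] PC=4: INC 3 -> ACC=10 [depth=0]
Event 18 (EXEC): [MAIN] PC=5: HALT [depth=0]
Max depth observed: 2

Answer: 2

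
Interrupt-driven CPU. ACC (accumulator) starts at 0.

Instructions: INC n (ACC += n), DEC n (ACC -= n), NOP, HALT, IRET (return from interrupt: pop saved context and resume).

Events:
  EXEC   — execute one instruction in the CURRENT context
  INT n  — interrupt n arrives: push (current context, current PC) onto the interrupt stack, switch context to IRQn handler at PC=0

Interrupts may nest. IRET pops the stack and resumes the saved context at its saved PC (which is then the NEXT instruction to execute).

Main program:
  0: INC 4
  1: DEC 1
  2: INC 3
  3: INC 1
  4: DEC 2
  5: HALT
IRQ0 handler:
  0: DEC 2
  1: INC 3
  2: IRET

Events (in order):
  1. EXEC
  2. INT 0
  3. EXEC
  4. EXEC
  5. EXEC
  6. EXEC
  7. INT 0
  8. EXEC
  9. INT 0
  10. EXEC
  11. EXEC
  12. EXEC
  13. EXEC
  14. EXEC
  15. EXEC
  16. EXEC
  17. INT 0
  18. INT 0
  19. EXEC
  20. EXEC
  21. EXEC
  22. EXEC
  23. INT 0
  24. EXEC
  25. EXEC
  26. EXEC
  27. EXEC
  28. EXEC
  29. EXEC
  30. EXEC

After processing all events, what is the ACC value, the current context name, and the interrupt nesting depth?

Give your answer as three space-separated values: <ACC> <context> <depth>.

Answer: 11 MAIN 0

Derivation:
Event 1 (EXEC): [MAIN] PC=0: INC 4 -> ACC=4
Event 2 (INT 0): INT 0 arrives: push (MAIN, PC=1), enter IRQ0 at PC=0 (depth now 1)
Event 3 (EXEC): [IRQ0] PC=0: DEC 2 -> ACC=2
Event 4 (EXEC): [IRQ0] PC=1: INC 3 -> ACC=5
Event 5 (EXEC): [IRQ0] PC=2: IRET -> resume MAIN at PC=1 (depth now 0)
Event 6 (EXEC): [MAIN] PC=1: DEC 1 -> ACC=4
Event 7 (INT 0): INT 0 arrives: push (MAIN, PC=2), enter IRQ0 at PC=0 (depth now 1)
Event 8 (EXEC): [IRQ0] PC=0: DEC 2 -> ACC=2
Event 9 (INT 0): INT 0 arrives: push (IRQ0, PC=1), enter IRQ0 at PC=0 (depth now 2)
Event 10 (EXEC): [IRQ0] PC=0: DEC 2 -> ACC=0
Event 11 (EXEC): [IRQ0] PC=1: INC 3 -> ACC=3
Event 12 (EXEC): [IRQ0] PC=2: IRET -> resume IRQ0 at PC=1 (depth now 1)
Event 13 (EXEC): [IRQ0] PC=1: INC 3 -> ACC=6
Event 14 (EXEC): [IRQ0] PC=2: IRET -> resume MAIN at PC=2 (depth now 0)
Event 15 (EXEC): [MAIN] PC=2: INC 3 -> ACC=9
Event 16 (EXEC): [MAIN] PC=3: INC 1 -> ACC=10
Event 17 (INT 0): INT 0 arrives: push (MAIN, PC=4), enter IRQ0 at PC=0 (depth now 1)
Event 18 (INT 0): INT 0 arrives: push (IRQ0, PC=0), enter IRQ0 at PC=0 (depth now 2)
Event 19 (EXEC): [IRQ0] PC=0: DEC 2 -> ACC=8
Event 20 (EXEC): [IRQ0] PC=1: INC 3 -> ACC=11
Event 21 (EXEC): [IRQ0] PC=2: IRET -> resume IRQ0 at PC=0 (depth now 1)
Event 22 (EXEC): [IRQ0] PC=0: DEC 2 -> ACC=9
Event 23 (INT 0): INT 0 arrives: push (IRQ0, PC=1), enter IRQ0 at PC=0 (depth now 2)
Event 24 (EXEC): [IRQ0] PC=0: DEC 2 -> ACC=7
Event 25 (EXEC): [IRQ0] PC=1: INC 3 -> ACC=10
Event 26 (EXEC): [IRQ0] PC=2: IRET -> resume IRQ0 at PC=1 (depth now 1)
Event 27 (EXEC): [IRQ0] PC=1: INC 3 -> ACC=13
Event 28 (EXEC): [IRQ0] PC=2: IRET -> resume MAIN at PC=4 (depth now 0)
Event 29 (EXEC): [MAIN] PC=4: DEC 2 -> ACC=11
Event 30 (EXEC): [MAIN] PC=5: HALT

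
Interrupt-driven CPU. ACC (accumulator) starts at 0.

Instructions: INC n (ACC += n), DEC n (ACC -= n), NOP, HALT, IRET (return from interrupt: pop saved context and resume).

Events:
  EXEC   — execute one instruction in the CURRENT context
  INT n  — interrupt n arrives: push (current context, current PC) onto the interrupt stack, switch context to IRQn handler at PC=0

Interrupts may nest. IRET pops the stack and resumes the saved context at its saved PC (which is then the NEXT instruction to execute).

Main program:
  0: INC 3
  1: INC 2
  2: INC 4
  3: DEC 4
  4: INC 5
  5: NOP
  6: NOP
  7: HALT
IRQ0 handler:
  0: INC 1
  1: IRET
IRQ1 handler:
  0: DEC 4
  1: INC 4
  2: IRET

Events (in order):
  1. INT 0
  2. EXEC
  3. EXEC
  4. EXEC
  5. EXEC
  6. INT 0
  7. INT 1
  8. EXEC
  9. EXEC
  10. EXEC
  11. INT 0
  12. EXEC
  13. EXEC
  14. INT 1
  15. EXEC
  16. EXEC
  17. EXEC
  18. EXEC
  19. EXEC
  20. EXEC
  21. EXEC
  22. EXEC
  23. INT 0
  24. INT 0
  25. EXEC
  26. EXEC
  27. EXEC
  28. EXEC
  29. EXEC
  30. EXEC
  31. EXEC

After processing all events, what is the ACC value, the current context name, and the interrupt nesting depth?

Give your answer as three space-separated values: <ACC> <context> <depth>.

Event 1 (INT 0): INT 0 arrives: push (MAIN, PC=0), enter IRQ0 at PC=0 (depth now 1)
Event 2 (EXEC): [IRQ0] PC=0: INC 1 -> ACC=1
Event 3 (EXEC): [IRQ0] PC=1: IRET -> resume MAIN at PC=0 (depth now 0)
Event 4 (EXEC): [MAIN] PC=0: INC 3 -> ACC=4
Event 5 (EXEC): [MAIN] PC=1: INC 2 -> ACC=6
Event 6 (INT 0): INT 0 arrives: push (MAIN, PC=2), enter IRQ0 at PC=0 (depth now 1)
Event 7 (INT 1): INT 1 arrives: push (IRQ0, PC=0), enter IRQ1 at PC=0 (depth now 2)
Event 8 (EXEC): [IRQ1] PC=0: DEC 4 -> ACC=2
Event 9 (EXEC): [IRQ1] PC=1: INC 4 -> ACC=6
Event 10 (EXEC): [IRQ1] PC=2: IRET -> resume IRQ0 at PC=0 (depth now 1)
Event 11 (INT 0): INT 0 arrives: push (IRQ0, PC=0), enter IRQ0 at PC=0 (depth now 2)
Event 12 (EXEC): [IRQ0] PC=0: INC 1 -> ACC=7
Event 13 (EXEC): [IRQ0] PC=1: IRET -> resume IRQ0 at PC=0 (depth now 1)
Event 14 (INT 1): INT 1 arrives: push (IRQ0, PC=0), enter IRQ1 at PC=0 (depth now 2)
Event 15 (EXEC): [IRQ1] PC=0: DEC 4 -> ACC=3
Event 16 (EXEC): [IRQ1] PC=1: INC 4 -> ACC=7
Event 17 (EXEC): [IRQ1] PC=2: IRET -> resume IRQ0 at PC=0 (depth now 1)
Event 18 (EXEC): [IRQ0] PC=0: INC 1 -> ACC=8
Event 19 (EXEC): [IRQ0] PC=1: IRET -> resume MAIN at PC=2 (depth now 0)
Event 20 (EXEC): [MAIN] PC=2: INC 4 -> ACC=12
Event 21 (EXEC): [MAIN] PC=3: DEC 4 -> ACC=8
Event 22 (EXEC): [MAIN] PC=4: INC 5 -> ACC=13
Event 23 (INT 0): INT 0 arrives: push (MAIN, PC=5), enter IRQ0 at PC=0 (depth now 1)
Event 24 (INT 0): INT 0 arrives: push (IRQ0, PC=0), enter IRQ0 at PC=0 (depth now 2)
Event 25 (EXEC): [IRQ0] PC=0: INC 1 -> ACC=14
Event 26 (EXEC): [IRQ0] PC=1: IRET -> resume IRQ0 at PC=0 (depth now 1)
Event 27 (EXEC): [IRQ0] PC=0: INC 1 -> ACC=15
Event 28 (EXEC): [IRQ0] PC=1: IRET -> resume MAIN at PC=5 (depth now 0)
Event 29 (EXEC): [MAIN] PC=5: NOP
Event 30 (EXEC): [MAIN] PC=6: NOP
Event 31 (EXEC): [MAIN] PC=7: HALT

Answer: 15 MAIN 0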